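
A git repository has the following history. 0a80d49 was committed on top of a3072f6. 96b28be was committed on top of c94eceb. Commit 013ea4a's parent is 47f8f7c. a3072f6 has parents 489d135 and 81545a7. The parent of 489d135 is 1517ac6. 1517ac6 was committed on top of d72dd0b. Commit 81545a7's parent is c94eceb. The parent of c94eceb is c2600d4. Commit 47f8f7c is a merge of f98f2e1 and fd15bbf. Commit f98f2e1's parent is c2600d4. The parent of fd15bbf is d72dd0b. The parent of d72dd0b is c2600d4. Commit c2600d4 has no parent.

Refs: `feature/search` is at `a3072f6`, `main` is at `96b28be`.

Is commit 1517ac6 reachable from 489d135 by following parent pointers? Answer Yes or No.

Yes

Ancestors of 489d135 (commits reachable by following parents): {1517ac6, 489d135, c2600d4, d72dd0b}.
1517ac6 is in that set, so it is an ancestor of 489d135.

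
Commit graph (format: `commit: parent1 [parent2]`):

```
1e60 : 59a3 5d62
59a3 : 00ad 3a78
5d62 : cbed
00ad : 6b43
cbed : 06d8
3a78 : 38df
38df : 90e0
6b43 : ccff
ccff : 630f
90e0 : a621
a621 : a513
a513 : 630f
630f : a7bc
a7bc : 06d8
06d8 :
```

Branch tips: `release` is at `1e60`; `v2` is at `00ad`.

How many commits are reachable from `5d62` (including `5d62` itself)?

Walking parent pointers from 5d62: reachable set = {06d8, 5d62, cbed}.
That is 3 commits.

3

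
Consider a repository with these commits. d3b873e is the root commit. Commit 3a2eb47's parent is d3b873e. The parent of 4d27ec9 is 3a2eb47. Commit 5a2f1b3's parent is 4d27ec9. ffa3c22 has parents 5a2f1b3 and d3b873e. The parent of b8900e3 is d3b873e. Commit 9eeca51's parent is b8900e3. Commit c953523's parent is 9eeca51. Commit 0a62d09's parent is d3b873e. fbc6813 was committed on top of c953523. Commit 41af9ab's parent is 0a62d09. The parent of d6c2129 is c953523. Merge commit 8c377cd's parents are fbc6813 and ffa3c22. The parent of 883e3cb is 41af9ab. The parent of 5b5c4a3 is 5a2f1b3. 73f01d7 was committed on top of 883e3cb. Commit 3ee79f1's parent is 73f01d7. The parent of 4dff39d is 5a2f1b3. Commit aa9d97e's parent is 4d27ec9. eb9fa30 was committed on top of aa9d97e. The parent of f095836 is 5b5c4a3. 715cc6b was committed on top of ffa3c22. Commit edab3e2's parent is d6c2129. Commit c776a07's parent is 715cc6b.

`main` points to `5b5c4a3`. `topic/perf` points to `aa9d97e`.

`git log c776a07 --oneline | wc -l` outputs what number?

Walking parent pointers from c776a07: reachable set = {3a2eb47, 4d27ec9, 5a2f1b3, 715cc6b, c776a07, d3b873e, ffa3c22}.
That is 7 commits.

7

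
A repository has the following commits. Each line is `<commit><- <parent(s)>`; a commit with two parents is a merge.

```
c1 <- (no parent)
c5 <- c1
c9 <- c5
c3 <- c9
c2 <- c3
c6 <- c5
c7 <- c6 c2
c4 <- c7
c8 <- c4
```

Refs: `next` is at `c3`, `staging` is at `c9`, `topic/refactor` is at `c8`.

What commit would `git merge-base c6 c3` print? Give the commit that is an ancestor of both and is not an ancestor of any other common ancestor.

c5

Ancestors of c6: {c1, c5, c6}.
Ancestors of c3: {c1, c3, c5, c9}.
Common ancestors: {c1, c5}.
Among these, c5 is not an ancestor of any other common ancestor — it is the merge base.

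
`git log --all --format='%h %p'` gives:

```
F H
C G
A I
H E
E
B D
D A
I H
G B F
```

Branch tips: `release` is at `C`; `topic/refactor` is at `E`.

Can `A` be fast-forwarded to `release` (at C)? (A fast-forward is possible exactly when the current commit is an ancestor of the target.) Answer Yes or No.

Yes

A fast-forward from A to C is possible iff A is an ancestor of C.
Ancestors of C: {A, B, C, D, E, F, G, H, I}.
A is among them, so fast-forward is possible.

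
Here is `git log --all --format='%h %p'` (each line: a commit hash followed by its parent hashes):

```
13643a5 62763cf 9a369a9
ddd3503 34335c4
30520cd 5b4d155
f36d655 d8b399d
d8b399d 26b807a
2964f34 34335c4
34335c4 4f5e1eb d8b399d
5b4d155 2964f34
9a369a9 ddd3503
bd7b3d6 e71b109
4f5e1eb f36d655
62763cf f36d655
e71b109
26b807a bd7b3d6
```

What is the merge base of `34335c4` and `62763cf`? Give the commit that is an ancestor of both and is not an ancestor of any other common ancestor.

f36d655

Ancestors of 34335c4: {26b807a, 34335c4, 4f5e1eb, bd7b3d6, d8b399d, e71b109, f36d655}.
Ancestors of 62763cf: {26b807a, 62763cf, bd7b3d6, d8b399d, e71b109, f36d655}.
Common ancestors: {26b807a, bd7b3d6, d8b399d, e71b109, f36d655}.
Among these, f36d655 is not an ancestor of any other common ancestor — it is the merge base.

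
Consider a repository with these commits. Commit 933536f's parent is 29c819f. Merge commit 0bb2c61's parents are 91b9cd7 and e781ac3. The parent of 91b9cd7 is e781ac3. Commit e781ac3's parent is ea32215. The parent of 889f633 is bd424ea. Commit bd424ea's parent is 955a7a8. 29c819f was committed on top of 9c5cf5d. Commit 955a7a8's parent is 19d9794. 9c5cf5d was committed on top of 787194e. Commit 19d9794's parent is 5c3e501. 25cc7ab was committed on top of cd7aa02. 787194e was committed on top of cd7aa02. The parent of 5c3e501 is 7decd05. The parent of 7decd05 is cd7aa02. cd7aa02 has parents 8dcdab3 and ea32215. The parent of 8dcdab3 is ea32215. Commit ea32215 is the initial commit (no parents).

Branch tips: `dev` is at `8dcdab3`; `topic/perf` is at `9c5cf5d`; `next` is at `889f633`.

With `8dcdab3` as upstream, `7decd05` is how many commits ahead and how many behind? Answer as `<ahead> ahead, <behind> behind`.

Reachable from 7decd05: {7decd05, 8dcdab3, cd7aa02, ea32215}.
Reachable from 8dcdab3: {8dcdab3, ea32215}.
Only in 7decd05's history (ahead): {7decd05, cd7aa02} — 2.
Only in 8dcdab3's history (behind): {} — 0.

2 ahead, 0 behind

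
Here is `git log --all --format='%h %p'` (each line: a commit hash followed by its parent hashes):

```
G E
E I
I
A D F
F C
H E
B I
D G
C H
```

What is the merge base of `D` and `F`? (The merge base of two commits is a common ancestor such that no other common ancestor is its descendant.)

E

Ancestors of D: {D, E, G, I}.
Ancestors of F: {C, E, F, H, I}.
Common ancestors: {E, I}.
Among these, E is not an ancestor of any other common ancestor — it is the merge base.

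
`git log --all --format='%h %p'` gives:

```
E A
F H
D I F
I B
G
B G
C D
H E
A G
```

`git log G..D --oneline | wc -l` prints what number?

Reachable from D: {A, B, D, E, F, G, H, I}.
Reachable from G: {G}.
In D's history but not G's: {A, B, D, E, F, H, I} — 7 commits.

7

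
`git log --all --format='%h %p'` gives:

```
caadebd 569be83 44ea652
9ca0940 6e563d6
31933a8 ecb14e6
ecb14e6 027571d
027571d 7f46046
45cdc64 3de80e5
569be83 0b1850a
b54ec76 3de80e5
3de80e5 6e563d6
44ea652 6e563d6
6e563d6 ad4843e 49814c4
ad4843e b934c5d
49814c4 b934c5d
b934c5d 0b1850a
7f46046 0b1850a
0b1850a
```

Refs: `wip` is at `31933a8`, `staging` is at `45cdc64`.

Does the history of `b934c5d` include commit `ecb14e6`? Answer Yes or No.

No

Ancestors of b934c5d: {0b1850a, b934c5d}.
ecb14e6 is not in that set, so it is not an ancestor of b934c5d.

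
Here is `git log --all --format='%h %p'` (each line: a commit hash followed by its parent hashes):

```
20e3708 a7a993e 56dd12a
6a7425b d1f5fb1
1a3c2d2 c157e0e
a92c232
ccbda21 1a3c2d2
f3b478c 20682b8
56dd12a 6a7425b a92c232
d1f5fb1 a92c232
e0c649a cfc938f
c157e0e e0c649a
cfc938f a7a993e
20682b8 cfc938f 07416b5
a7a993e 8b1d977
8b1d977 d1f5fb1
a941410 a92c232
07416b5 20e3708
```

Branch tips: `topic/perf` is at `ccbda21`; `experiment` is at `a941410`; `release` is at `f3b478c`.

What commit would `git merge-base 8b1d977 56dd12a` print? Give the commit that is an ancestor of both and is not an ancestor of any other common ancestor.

Ancestors of 8b1d977: {8b1d977, a92c232, d1f5fb1}.
Ancestors of 56dd12a: {56dd12a, 6a7425b, a92c232, d1f5fb1}.
Common ancestors: {a92c232, d1f5fb1}.
Among these, d1f5fb1 is not an ancestor of any other common ancestor — it is the merge base.

d1f5fb1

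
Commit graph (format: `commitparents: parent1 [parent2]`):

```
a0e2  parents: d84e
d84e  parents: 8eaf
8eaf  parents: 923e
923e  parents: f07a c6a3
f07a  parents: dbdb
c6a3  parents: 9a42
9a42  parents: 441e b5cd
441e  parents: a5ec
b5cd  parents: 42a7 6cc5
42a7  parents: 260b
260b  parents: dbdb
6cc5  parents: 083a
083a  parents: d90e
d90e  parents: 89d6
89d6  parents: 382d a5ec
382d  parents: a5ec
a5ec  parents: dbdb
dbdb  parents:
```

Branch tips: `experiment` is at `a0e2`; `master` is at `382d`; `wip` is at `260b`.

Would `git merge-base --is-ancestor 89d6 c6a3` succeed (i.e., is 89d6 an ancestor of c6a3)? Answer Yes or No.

Yes

Ancestors of c6a3 (commits reachable by following parents): {083a, 260b, 382d, 42a7, 441e, 6cc5, 89d6, 9a42, a5ec, b5cd, c6a3, d90e, dbdb}.
89d6 is in that set, so it is an ancestor of c6a3.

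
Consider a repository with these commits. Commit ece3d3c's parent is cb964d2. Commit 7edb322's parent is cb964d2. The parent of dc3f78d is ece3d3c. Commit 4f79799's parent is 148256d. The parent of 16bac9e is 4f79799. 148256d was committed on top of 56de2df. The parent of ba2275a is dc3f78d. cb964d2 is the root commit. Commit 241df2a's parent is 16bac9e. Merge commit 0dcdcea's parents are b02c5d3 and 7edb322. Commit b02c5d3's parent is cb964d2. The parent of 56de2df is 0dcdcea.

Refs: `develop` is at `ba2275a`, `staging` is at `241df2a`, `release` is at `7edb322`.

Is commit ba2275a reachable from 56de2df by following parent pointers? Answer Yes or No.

Ancestors of 56de2df: {0dcdcea, 56de2df, 7edb322, b02c5d3, cb964d2}.
ba2275a is not in that set, so it is not an ancestor of 56de2df.

No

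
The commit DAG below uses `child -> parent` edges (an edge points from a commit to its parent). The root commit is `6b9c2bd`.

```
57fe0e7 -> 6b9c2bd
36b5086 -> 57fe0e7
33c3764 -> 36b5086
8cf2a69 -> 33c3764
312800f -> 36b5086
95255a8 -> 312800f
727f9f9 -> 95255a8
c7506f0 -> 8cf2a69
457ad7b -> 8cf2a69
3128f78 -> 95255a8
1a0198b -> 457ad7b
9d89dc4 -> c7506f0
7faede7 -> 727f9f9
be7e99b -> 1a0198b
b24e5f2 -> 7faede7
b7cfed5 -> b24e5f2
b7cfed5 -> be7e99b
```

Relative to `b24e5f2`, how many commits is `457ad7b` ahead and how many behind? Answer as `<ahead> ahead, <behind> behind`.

Reachable from 457ad7b: {33c3764, 36b5086, 457ad7b, 57fe0e7, 6b9c2bd, 8cf2a69}.
Reachable from b24e5f2: {312800f, 36b5086, 57fe0e7, 6b9c2bd, 727f9f9, 7faede7, 95255a8, b24e5f2}.
Only in 457ad7b's history (ahead): {33c3764, 457ad7b, 8cf2a69} — 3.
Only in b24e5f2's history (behind): {312800f, 727f9f9, 7faede7, 95255a8, b24e5f2} — 5.

3 ahead, 5 behind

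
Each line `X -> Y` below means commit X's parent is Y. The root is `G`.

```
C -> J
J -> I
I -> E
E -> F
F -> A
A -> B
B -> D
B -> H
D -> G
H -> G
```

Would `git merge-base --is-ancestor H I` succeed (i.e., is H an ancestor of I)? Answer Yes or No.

Ancestors of I (commits reachable by following parents): {A, B, D, E, F, G, H, I}.
H is in that set, so it is an ancestor of I.

Yes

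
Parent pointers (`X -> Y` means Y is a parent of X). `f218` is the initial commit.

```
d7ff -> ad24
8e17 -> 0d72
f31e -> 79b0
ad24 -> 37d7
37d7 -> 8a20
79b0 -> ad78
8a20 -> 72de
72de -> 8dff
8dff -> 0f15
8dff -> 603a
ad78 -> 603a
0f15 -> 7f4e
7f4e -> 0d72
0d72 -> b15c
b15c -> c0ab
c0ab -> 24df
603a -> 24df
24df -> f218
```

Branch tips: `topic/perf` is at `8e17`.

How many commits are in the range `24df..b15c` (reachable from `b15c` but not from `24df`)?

2

Reachable from b15c: {24df, b15c, c0ab, f218}.
Reachable from 24df: {24df, f218}.
In b15c's history but not 24df's: {b15c, c0ab} — 2 commits.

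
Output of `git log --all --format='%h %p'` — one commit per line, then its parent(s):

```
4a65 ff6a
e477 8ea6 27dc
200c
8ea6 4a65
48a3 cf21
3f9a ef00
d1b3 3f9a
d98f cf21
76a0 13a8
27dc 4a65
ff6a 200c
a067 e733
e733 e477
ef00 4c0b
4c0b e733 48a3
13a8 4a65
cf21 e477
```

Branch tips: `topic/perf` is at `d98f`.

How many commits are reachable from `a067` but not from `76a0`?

Reachable from a067: {200c, 27dc, 4a65, 8ea6, a067, e477, e733, ff6a}.
Reachable from 76a0: {13a8, 200c, 4a65, 76a0, ff6a}.
In a067's history but not 76a0's: {27dc, 8ea6, a067, e477, e733} — 5 commits.

5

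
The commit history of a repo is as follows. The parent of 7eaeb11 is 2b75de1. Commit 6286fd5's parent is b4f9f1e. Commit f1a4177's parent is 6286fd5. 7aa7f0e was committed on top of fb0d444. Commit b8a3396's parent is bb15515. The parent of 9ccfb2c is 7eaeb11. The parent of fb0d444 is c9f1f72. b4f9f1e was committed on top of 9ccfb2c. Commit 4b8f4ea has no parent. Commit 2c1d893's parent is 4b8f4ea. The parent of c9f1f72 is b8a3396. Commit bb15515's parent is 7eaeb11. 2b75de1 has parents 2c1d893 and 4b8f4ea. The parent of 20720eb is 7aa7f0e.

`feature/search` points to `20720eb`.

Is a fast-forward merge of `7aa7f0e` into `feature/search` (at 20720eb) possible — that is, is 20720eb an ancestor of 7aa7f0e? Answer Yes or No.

A fast-forward from 20720eb to 7aa7f0e is possible iff 20720eb is an ancestor of 7aa7f0e.
Ancestors of 7aa7f0e: {2b75de1, 2c1d893, 4b8f4ea, 7aa7f0e, 7eaeb11, b8a3396, bb15515, c9f1f72, fb0d444}.
20720eb is not among them, so fast-forward is not possible.

No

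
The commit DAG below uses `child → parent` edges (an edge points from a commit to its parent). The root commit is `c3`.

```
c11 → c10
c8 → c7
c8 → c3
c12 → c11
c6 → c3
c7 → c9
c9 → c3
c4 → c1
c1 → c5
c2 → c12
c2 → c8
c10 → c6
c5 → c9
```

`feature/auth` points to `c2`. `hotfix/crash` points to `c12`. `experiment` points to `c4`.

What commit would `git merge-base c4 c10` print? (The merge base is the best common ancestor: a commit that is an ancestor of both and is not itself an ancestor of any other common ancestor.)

Ancestors of c4: {c1, c3, c4, c5, c9}.
Ancestors of c10: {c10, c3, c6}.
Common ancestors: {c3}.
The only common ancestor is c3, so it is the merge base.

c3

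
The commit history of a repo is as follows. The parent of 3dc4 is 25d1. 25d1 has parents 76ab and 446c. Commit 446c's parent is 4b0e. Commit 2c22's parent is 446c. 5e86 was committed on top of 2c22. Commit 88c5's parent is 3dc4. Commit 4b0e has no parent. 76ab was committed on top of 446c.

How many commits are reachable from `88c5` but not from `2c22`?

Reachable from 88c5: {25d1, 3dc4, 446c, 4b0e, 76ab, 88c5}.
Reachable from 2c22: {2c22, 446c, 4b0e}.
In 88c5's history but not 2c22's: {25d1, 3dc4, 76ab, 88c5} — 4 commits.

4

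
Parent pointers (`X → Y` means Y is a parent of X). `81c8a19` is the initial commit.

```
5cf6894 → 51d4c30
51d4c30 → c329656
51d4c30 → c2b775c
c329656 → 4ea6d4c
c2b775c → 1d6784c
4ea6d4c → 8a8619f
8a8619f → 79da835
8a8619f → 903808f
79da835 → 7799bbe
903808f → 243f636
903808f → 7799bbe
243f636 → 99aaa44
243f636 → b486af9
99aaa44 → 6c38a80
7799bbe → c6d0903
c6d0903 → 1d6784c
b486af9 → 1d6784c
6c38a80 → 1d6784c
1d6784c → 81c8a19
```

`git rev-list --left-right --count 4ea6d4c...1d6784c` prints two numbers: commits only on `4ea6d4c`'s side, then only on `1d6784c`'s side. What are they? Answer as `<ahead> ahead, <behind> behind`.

Reachable from 4ea6d4c: {1d6784c, 243f636, 4ea6d4c, 6c38a80, 7799bbe, 79da835, 81c8a19, 8a8619f, 903808f, 99aaa44, b486af9, c6d0903}.
Reachable from 1d6784c: {1d6784c, 81c8a19}.
Only in 4ea6d4c's history (ahead): {243f636, 4ea6d4c, 6c38a80, 7799bbe, 79da835, 8a8619f, 903808f, 99aaa44, b486af9, c6d0903} — 10.
Only in 1d6784c's history (behind): {} — 0.

10 ahead, 0 behind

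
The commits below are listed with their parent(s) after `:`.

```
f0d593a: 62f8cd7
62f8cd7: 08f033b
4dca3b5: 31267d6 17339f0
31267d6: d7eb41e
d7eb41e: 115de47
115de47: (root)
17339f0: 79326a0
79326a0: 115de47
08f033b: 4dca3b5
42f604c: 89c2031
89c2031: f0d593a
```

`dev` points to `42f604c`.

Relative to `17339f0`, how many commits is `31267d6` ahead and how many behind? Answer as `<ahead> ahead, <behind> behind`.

2 ahead, 2 behind

Reachable from 31267d6: {115de47, 31267d6, d7eb41e}.
Reachable from 17339f0: {115de47, 17339f0, 79326a0}.
Only in 31267d6's history (ahead): {31267d6, d7eb41e} — 2.
Only in 17339f0's history (behind): {17339f0, 79326a0} — 2.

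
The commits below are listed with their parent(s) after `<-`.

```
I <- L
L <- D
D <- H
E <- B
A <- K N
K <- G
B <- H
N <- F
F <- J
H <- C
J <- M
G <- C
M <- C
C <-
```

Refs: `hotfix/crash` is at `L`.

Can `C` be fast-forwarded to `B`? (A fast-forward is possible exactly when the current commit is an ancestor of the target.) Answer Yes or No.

A fast-forward from C to B is possible iff C is an ancestor of B.
Ancestors of B: {B, C, H}.
C is among them, so fast-forward is possible.

Yes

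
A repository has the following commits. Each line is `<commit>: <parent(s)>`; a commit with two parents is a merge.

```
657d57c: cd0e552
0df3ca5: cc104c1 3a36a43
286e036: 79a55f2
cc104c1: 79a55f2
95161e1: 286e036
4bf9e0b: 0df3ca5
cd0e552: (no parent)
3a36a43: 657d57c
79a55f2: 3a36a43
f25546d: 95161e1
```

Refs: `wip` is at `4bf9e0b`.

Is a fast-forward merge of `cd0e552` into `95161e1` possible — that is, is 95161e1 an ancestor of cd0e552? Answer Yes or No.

No

A fast-forward from 95161e1 to cd0e552 is possible iff 95161e1 is an ancestor of cd0e552.
Ancestors of cd0e552: {cd0e552}.
95161e1 is not among them, so fast-forward is not possible.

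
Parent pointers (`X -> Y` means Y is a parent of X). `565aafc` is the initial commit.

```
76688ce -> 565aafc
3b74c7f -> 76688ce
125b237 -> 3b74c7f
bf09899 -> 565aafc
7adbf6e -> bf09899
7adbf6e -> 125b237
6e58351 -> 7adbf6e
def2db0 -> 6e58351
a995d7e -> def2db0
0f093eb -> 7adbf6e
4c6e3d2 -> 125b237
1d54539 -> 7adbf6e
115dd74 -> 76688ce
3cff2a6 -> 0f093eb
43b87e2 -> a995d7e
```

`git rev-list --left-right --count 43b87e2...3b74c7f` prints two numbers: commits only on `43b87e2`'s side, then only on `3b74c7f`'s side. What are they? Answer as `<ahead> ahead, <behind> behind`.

7 ahead, 0 behind

Reachable from 43b87e2: {125b237, 3b74c7f, 43b87e2, 565aafc, 6e58351, 76688ce, 7adbf6e, a995d7e, bf09899, def2db0}.
Reachable from 3b74c7f: {3b74c7f, 565aafc, 76688ce}.
Only in 43b87e2's history (ahead): {125b237, 43b87e2, 6e58351, 7adbf6e, a995d7e, bf09899, def2db0} — 7.
Only in 3b74c7f's history (behind): {} — 0.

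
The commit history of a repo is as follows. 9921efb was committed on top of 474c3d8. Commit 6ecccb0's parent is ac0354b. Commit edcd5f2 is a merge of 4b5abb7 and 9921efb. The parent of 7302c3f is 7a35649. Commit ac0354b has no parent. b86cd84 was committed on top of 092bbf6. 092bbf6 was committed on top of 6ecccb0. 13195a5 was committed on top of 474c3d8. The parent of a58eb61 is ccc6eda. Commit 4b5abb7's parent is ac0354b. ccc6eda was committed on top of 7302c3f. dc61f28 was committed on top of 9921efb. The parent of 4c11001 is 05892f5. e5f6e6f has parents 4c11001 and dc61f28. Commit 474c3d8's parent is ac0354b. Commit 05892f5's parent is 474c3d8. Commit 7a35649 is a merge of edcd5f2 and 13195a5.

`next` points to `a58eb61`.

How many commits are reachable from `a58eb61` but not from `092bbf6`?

9

Reachable from a58eb61: {13195a5, 474c3d8, 4b5abb7, 7302c3f, 7a35649, 9921efb, a58eb61, ac0354b, ccc6eda, edcd5f2}.
Reachable from 092bbf6: {092bbf6, 6ecccb0, ac0354b}.
In a58eb61's history but not 092bbf6's: {13195a5, 474c3d8, 4b5abb7, 7302c3f, 7a35649, 9921efb, a58eb61, ccc6eda, edcd5f2} — 9 commits.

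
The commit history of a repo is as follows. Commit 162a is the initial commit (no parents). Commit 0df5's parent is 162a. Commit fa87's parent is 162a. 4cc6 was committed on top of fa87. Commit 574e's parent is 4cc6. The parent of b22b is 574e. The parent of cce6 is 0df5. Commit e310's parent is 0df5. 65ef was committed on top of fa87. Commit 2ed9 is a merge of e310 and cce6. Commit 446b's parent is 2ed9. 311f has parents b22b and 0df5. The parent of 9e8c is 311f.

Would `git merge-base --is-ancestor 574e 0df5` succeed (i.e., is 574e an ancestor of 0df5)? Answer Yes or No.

Ancestors of 0df5: {0df5, 162a}.
574e is not in that set, so it is not an ancestor of 0df5.

No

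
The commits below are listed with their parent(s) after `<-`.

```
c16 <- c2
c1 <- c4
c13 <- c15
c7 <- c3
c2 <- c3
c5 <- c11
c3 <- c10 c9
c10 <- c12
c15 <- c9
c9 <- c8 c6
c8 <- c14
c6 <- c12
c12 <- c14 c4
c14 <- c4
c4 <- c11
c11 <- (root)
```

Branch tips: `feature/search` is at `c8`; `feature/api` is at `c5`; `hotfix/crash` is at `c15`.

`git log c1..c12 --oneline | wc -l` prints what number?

2

Reachable from c12: {c11, c12, c14, c4}.
Reachable from c1: {c1, c11, c4}.
In c12's history but not c1's: {c12, c14} — 2 commits.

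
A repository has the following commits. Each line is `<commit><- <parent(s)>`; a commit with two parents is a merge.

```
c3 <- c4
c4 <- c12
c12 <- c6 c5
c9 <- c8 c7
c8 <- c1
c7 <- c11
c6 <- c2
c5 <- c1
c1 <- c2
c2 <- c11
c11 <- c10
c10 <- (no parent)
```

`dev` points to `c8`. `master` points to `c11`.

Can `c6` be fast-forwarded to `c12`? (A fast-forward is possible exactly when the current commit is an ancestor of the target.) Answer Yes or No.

Yes

A fast-forward from c6 to c12 is possible iff c6 is an ancestor of c12.
Ancestors of c12: {c1, c10, c11, c12, c2, c5, c6}.
c6 is among them, so fast-forward is possible.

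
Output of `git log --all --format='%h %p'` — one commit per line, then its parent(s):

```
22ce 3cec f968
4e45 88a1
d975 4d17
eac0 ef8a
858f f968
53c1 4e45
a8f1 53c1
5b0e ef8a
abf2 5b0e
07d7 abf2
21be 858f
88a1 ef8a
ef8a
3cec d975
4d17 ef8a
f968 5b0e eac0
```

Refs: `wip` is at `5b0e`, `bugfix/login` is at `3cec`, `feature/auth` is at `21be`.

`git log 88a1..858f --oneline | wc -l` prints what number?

Reachable from 858f: {5b0e, 858f, eac0, ef8a, f968}.
Reachable from 88a1: {88a1, ef8a}.
In 858f's history but not 88a1's: {5b0e, 858f, eac0, f968} — 4 commits.

4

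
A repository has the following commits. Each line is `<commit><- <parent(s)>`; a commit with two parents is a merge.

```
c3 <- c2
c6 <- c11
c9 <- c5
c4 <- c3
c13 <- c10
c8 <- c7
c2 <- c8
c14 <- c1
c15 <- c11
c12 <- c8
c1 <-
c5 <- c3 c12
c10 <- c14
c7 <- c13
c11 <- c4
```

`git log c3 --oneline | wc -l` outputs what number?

8

Walking parent pointers from c3: reachable set = {c1, c10, c13, c14, c2, c3, c7, c8}.
That is 8 commits.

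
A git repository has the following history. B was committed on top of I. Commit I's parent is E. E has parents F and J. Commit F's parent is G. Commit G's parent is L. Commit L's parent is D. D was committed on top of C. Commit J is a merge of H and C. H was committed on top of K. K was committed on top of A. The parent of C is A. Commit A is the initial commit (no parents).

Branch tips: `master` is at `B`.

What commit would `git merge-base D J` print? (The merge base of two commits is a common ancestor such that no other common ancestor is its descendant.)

Ancestors of D: {A, C, D}.
Ancestors of J: {A, C, H, J, K}.
Common ancestors: {A, C}.
Among these, C is not an ancestor of any other common ancestor — it is the merge base.

C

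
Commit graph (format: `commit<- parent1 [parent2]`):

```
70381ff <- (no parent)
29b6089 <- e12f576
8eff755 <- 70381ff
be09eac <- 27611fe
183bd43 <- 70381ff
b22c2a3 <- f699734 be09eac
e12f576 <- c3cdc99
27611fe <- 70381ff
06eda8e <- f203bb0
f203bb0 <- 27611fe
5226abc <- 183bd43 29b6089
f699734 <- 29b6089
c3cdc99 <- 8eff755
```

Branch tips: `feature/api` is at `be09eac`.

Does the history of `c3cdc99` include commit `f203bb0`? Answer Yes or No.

No

Ancestors of c3cdc99: {70381ff, 8eff755, c3cdc99}.
f203bb0 is not in that set, so it is not an ancestor of c3cdc99.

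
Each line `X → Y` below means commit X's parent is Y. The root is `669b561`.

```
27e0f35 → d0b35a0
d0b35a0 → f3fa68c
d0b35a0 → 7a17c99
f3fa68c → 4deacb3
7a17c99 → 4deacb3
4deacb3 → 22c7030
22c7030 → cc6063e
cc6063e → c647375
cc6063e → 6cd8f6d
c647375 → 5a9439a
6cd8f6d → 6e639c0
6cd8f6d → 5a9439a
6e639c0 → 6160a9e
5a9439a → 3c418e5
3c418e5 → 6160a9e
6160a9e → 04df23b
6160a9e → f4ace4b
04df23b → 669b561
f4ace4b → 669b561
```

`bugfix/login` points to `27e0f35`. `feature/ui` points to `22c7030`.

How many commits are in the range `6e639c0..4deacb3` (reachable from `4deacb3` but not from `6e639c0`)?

Reachable from 4deacb3: {04df23b, 22c7030, 3c418e5, 4deacb3, 5a9439a, 6160a9e, 669b561, 6cd8f6d, 6e639c0, c647375, cc6063e, f4ace4b}.
Reachable from 6e639c0: {04df23b, 6160a9e, 669b561, 6e639c0, f4ace4b}.
In 4deacb3's history but not 6e639c0's: {22c7030, 3c418e5, 4deacb3, 5a9439a, 6cd8f6d, c647375, cc6063e} — 7 commits.

7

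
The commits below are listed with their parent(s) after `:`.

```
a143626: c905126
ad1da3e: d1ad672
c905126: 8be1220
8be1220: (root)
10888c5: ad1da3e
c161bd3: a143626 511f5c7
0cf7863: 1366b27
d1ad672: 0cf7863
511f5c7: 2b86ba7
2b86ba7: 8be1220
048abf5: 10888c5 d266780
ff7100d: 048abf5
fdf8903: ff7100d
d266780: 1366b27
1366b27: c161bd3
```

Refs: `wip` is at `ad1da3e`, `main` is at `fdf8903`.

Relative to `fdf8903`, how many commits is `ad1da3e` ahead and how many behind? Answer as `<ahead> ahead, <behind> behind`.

Reachable from ad1da3e: {0cf7863, 1366b27, 2b86ba7, 511f5c7, 8be1220, a143626, ad1da3e, c161bd3, c905126, d1ad672}.
Reachable from fdf8903: {048abf5, 0cf7863, 10888c5, 1366b27, 2b86ba7, 511f5c7, 8be1220, a143626, ad1da3e, c161bd3, c905126, d1ad672, d266780, fdf8903, ff7100d}.
Only in ad1da3e's history (ahead): {} — 0.
Only in fdf8903's history (behind): {048abf5, 10888c5, d266780, fdf8903, ff7100d} — 5.

0 ahead, 5 behind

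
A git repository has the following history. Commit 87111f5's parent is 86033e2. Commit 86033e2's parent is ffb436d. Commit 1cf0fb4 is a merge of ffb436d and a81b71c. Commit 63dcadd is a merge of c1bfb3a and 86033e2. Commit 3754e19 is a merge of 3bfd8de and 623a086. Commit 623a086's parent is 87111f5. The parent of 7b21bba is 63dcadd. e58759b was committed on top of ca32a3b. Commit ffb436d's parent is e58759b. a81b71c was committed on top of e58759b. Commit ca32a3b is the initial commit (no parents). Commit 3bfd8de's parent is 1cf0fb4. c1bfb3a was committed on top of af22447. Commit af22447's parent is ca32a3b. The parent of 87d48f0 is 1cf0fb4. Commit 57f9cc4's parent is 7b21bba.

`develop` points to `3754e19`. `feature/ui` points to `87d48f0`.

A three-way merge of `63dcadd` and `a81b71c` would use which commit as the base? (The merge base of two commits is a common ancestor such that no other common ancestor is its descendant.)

Ancestors of 63dcadd: {63dcadd, 86033e2, af22447, c1bfb3a, ca32a3b, e58759b, ffb436d}.
Ancestors of a81b71c: {a81b71c, ca32a3b, e58759b}.
Common ancestors: {ca32a3b, e58759b}.
Among these, e58759b is not an ancestor of any other common ancestor — it is the merge base.

e58759b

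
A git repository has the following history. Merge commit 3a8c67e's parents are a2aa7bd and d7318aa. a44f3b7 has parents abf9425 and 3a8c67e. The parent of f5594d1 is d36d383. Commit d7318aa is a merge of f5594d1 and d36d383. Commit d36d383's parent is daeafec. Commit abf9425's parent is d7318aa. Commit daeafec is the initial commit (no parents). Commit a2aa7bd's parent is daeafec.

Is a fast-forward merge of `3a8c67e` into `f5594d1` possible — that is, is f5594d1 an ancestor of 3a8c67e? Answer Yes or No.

Yes

A fast-forward from f5594d1 to 3a8c67e is possible iff f5594d1 is an ancestor of 3a8c67e.
Ancestors of 3a8c67e: {3a8c67e, a2aa7bd, d36d383, d7318aa, daeafec, f5594d1}.
f5594d1 is among them, so fast-forward is possible.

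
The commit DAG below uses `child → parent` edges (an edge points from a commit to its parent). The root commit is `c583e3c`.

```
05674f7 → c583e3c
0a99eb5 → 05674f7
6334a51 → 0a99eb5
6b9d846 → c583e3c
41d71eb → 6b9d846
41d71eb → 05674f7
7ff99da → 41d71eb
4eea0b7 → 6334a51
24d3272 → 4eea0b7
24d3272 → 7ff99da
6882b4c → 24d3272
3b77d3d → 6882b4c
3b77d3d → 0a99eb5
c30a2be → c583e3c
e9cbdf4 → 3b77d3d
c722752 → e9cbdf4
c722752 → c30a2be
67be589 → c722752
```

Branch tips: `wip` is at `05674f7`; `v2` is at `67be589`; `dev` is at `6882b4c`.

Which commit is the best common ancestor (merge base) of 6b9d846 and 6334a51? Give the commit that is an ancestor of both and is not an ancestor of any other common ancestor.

Ancestors of 6b9d846: {6b9d846, c583e3c}.
Ancestors of 6334a51: {05674f7, 0a99eb5, 6334a51, c583e3c}.
Common ancestors: {c583e3c}.
The only common ancestor is c583e3c, so it is the merge base.

c583e3c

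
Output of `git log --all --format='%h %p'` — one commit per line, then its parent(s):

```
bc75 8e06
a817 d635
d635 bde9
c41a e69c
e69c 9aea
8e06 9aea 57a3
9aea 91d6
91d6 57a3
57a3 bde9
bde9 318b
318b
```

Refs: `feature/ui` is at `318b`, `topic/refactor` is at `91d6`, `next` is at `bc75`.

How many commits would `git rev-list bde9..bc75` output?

Reachable from bc75: {318b, 57a3, 8e06, 91d6, 9aea, bc75, bde9}.
Reachable from bde9: {318b, bde9}.
In bc75's history but not bde9's: {57a3, 8e06, 91d6, 9aea, bc75} — 5 commits.

5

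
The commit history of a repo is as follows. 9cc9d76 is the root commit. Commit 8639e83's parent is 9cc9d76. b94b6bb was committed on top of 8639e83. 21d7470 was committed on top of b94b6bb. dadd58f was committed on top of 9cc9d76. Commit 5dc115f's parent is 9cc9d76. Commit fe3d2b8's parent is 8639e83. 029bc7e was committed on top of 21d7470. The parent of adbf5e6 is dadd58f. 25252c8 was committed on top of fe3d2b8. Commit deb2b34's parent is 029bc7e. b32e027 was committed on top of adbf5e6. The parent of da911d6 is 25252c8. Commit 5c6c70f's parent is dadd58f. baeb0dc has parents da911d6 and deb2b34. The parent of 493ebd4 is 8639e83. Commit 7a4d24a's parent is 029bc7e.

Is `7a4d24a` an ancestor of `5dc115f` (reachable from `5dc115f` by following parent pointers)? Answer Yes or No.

No

Ancestors of 5dc115f: {5dc115f, 9cc9d76}.
7a4d24a is not in that set, so it is not an ancestor of 5dc115f.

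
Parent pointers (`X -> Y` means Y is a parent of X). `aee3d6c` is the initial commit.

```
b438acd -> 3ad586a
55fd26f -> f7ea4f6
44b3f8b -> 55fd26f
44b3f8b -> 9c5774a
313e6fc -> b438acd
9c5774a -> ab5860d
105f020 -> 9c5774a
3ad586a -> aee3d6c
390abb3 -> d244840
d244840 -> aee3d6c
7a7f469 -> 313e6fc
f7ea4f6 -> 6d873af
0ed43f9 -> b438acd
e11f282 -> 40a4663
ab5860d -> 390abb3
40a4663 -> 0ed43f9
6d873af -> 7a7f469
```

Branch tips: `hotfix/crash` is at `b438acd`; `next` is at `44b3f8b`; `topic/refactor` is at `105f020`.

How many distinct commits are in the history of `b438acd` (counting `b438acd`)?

3

Walking parent pointers from b438acd: reachable set = {3ad586a, aee3d6c, b438acd}.
That is 3 commits.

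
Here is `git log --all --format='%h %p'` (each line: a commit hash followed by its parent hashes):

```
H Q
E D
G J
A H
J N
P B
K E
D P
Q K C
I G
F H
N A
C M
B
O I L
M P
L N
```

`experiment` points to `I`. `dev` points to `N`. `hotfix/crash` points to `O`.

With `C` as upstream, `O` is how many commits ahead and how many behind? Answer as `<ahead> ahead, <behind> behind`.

Reachable from O: {A, B, C, D, E, G, H, I, J, K, L, M, N, O, P, Q}.
Reachable from C: {B, C, M, P}.
Only in O's history (ahead): {A, D, E, G, H, I, J, K, L, N, O, Q} — 12.
Only in C's history (behind): {} — 0.

12 ahead, 0 behind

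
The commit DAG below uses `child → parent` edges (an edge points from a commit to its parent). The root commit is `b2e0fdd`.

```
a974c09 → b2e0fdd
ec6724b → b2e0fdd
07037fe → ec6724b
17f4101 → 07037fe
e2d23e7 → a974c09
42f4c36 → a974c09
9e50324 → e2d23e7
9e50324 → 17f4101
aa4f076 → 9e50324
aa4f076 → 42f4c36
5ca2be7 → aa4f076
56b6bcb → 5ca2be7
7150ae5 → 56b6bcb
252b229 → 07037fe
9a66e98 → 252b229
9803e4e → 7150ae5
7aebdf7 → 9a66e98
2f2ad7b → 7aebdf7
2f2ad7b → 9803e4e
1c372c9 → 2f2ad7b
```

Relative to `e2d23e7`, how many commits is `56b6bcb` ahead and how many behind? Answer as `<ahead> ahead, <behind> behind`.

Reachable from 56b6bcb: {07037fe, 17f4101, 42f4c36, 56b6bcb, 5ca2be7, 9e50324, a974c09, aa4f076, b2e0fdd, e2d23e7, ec6724b}.
Reachable from e2d23e7: {a974c09, b2e0fdd, e2d23e7}.
Only in 56b6bcb's history (ahead): {07037fe, 17f4101, 42f4c36, 56b6bcb, 5ca2be7, 9e50324, aa4f076, ec6724b} — 8.
Only in e2d23e7's history (behind): {} — 0.

8 ahead, 0 behind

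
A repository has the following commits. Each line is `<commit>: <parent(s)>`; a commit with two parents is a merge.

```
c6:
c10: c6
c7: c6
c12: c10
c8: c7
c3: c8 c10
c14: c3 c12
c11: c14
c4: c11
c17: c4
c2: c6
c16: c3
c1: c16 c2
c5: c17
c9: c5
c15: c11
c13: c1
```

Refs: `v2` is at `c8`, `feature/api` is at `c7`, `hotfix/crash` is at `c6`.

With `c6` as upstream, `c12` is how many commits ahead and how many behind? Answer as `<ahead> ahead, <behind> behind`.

2 ahead, 0 behind

Reachable from c12: {c10, c12, c6}.
Reachable from c6: {c6}.
Only in c12's history (ahead): {c10, c12} — 2.
Only in c6's history (behind): {} — 0.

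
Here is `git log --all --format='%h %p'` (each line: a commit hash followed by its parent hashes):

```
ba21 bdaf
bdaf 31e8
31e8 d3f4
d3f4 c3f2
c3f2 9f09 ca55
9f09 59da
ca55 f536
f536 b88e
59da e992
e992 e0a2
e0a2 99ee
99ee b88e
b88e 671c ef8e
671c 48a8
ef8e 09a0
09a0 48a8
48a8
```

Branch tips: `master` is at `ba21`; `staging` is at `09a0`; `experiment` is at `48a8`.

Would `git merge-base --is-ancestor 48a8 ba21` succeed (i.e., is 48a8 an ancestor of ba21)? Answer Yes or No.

Ancestors of ba21 (commits reachable by following parents): {09a0, 31e8, 48a8, 59da, 671c, 99ee, 9f09, b88e, ba21, bdaf, c3f2, ca55, d3f4, e0a2, e992, ef8e, f536}.
48a8 is in that set, so it is an ancestor of ba21.

Yes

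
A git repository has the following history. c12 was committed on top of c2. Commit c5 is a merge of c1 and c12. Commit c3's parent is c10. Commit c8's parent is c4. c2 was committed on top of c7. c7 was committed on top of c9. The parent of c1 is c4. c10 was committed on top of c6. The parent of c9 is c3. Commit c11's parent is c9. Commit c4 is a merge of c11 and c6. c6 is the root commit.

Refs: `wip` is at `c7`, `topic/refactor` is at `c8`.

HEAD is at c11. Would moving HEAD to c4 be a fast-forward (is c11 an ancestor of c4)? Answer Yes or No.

A fast-forward from c11 to c4 is possible iff c11 is an ancestor of c4.
Ancestors of c4: {c10, c11, c3, c4, c6, c9}.
c11 is among them, so fast-forward is possible.

Yes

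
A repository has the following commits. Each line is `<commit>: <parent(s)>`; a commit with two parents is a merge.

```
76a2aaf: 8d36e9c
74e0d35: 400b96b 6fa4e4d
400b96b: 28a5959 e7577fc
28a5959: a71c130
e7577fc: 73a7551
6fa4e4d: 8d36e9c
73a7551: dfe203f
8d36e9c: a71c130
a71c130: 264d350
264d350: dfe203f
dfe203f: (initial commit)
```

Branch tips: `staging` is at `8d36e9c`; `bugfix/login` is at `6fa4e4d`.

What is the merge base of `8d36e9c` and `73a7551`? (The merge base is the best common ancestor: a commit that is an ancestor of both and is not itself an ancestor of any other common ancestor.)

Ancestors of 8d36e9c: {264d350, 8d36e9c, a71c130, dfe203f}.
Ancestors of 73a7551: {73a7551, dfe203f}.
Common ancestors: {dfe203f}.
The only common ancestor is dfe203f, so it is the merge base.

dfe203f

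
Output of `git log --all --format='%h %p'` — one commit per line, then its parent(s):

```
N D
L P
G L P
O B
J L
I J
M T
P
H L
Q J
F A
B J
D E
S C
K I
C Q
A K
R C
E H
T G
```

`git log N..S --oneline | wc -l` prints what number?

Reachable from S: {C, J, L, P, Q, S}.
Reachable from N: {D, E, H, L, N, P}.
In S's history but not N's: {C, J, Q, S} — 4 commits.

4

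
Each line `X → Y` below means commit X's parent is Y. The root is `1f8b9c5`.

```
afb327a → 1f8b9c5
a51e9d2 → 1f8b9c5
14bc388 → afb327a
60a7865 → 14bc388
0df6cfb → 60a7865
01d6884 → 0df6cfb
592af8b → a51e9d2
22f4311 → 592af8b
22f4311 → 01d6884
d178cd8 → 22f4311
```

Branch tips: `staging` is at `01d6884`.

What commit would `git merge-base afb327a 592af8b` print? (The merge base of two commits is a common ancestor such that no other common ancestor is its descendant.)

1f8b9c5

Ancestors of afb327a: {1f8b9c5, afb327a}.
Ancestors of 592af8b: {1f8b9c5, 592af8b, a51e9d2}.
Common ancestors: {1f8b9c5}.
The only common ancestor is 1f8b9c5, so it is the merge base.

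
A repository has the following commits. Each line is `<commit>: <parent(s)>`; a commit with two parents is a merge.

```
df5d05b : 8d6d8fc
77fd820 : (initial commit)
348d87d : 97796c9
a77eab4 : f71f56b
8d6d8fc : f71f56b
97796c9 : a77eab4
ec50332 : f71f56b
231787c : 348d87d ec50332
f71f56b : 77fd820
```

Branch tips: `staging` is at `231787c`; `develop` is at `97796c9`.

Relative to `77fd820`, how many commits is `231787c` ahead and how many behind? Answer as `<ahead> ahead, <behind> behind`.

Reachable from 231787c: {231787c, 348d87d, 77fd820, 97796c9, a77eab4, ec50332, f71f56b}.
Reachable from 77fd820: {77fd820}.
Only in 231787c's history (ahead): {231787c, 348d87d, 97796c9, a77eab4, ec50332, f71f56b} — 6.
Only in 77fd820's history (behind): {} — 0.

6 ahead, 0 behind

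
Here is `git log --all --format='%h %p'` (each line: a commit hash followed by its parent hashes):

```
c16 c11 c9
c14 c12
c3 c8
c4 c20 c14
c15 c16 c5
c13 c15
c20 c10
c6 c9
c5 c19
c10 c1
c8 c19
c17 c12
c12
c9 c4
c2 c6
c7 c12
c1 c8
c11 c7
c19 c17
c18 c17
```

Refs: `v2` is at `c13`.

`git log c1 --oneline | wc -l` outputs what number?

Walking parent pointers from c1: reachable set = {c1, c12, c17, c19, c8}.
That is 5 commits.

5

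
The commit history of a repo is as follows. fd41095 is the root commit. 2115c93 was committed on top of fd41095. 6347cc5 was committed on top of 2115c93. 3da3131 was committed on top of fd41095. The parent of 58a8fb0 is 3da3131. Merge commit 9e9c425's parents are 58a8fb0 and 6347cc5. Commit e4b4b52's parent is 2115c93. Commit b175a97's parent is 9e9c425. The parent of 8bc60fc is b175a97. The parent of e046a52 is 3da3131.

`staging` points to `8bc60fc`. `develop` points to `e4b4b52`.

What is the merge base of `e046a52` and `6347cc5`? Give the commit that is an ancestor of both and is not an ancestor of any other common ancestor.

fd41095

Ancestors of e046a52: {3da3131, e046a52, fd41095}.
Ancestors of 6347cc5: {2115c93, 6347cc5, fd41095}.
Common ancestors: {fd41095}.
The only common ancestor is fd41095, so it is the merge base.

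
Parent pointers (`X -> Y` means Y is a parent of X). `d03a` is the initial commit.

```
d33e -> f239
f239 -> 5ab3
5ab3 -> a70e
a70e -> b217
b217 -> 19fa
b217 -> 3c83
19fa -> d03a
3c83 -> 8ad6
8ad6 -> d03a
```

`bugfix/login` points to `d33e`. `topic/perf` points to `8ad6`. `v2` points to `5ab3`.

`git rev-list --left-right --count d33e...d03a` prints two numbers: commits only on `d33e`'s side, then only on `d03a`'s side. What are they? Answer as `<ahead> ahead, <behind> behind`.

Reachable from d33e: {19fa, 3c83, 5ab3, 8ad6, a70e, b217, d03a, d33e, f239}.
Reachable from d03a: {d03a}.
Only in d33e's history (ahead): {19fa, 3c83, 5ab3, 8ad6, a70e, b217, d33e, f239} — 8.
Only in d03a's history (behind): {} — 0.

8 ahead, 0 behind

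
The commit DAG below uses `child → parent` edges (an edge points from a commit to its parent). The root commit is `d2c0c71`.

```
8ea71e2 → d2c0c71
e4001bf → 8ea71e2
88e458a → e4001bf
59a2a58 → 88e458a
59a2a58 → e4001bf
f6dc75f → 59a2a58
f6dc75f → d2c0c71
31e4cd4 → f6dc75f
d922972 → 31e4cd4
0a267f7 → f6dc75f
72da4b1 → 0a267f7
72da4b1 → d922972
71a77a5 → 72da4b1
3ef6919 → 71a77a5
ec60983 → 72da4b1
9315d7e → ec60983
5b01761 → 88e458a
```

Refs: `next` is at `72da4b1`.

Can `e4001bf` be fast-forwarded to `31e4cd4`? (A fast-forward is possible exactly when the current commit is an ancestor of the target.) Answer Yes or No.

Yes

A fast-forward from e4001bf to 31e4cd4 is possible iff e4001bf is an ancestor of 31e4cd4.
Ancestors of 31e4cd4: {31e4cd4, 59a2a58, 88e458a, 8ea71e2, d2c0c71, e4001bf, f6dc75f}.
e4001bf is among them, so fast-forward is possible.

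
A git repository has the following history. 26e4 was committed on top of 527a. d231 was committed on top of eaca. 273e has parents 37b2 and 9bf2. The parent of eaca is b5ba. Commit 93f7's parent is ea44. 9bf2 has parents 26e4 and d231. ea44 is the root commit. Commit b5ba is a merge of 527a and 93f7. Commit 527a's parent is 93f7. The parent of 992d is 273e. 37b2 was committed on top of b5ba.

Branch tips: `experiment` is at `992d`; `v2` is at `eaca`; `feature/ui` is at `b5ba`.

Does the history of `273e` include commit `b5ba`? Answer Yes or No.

Yes

Ancestors of 273e (commits reachable by following parents): {26e4, 273e, 37b2, 527a, 93f7, 9bf2, b5ba, d231, ea44, eaca}.
b5ba is in that set, so it is an ancestor of 273e.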